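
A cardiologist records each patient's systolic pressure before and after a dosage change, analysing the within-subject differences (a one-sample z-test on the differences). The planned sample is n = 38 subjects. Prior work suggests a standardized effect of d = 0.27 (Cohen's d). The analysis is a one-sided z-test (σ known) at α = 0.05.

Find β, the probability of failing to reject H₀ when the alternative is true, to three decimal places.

β ≈ 0.492

Noncentrality parameter: δ = d·√n = 0.27 × √38 = 1.6644
One-sided α = 0.05 → critical value z_{0.05} = 1.645.
Power = P(Z > 1.645 − δ) = Φ(0.020) = 0.5078.
Type II error: β = 1 − power = 1 − 0.5078 = 0.4922.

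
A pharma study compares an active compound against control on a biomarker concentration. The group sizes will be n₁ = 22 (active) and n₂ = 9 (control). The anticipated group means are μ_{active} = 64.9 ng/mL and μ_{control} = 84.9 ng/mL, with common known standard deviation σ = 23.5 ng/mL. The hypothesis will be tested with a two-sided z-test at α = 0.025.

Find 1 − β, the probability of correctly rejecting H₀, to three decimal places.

Power ≈ 0.464

Standardized effect: d = |μ_{active} − μ_{control}| / σ = |64.9 − 84.9| / 23.5 = 0.8511
Noncentrality parameter: δ = d / √(1/n₁ + 1/n₂) = 0.8511 / √(1/22 + 1/9) = 2.1509
Two-sided α = 0.025 → critical value z_{0.0125} = 2.241.
Power = Φ(δ − 2.241) + Φ(−δ − 2.241) = Φ(-0.091) + Φ(-4.392) = 0.4639 + 0.0000 = 0.4639.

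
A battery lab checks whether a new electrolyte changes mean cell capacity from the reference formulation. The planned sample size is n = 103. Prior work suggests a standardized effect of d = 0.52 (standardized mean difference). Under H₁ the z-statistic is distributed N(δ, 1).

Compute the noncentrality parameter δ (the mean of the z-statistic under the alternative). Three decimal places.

δ ≈ 5.277

The noncentrality parameter scales effect size by the design's sample-size factor: δ = d·√n = 0.52 × √103 = 5.2774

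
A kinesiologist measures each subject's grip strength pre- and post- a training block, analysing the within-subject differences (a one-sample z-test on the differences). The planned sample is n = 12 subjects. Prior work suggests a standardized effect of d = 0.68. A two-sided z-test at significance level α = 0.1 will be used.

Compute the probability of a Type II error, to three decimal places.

β ≈ 0.239

Noncentrality parameter: δ = d·√n = 0.68 × √12 = 2.3556
Two-sided α = 0.1 → critical value z_{0.05} = 1.645.
Power = Φ(δ − 1.645) + Φ(−δ − 1.645) = Φ(0.711) + Φ(-4.000) = 0.7614 + 0.0000 = 0.7614.
Type II error: β = 1 − power = 1 − 0.7614 = 0.2386.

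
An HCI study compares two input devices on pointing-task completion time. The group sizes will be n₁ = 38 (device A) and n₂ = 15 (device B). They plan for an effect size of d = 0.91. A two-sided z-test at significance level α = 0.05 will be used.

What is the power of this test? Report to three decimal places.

Power ≈ 0.847

Noncentrality parameter: δ = d / √(1/n₁ + 1/n₂) = 0.91 / √(1/38 + 1/15) = 2.9843
Two-sided α = 0.05 → critical value z_{0.025} = 1.960.
Power = Φ(δ − 1.960) + Φ(−δ − 1.960) = Φ(1.024) + Φ(-4.944) = 0.8472 + 0.0000 = 0.8472.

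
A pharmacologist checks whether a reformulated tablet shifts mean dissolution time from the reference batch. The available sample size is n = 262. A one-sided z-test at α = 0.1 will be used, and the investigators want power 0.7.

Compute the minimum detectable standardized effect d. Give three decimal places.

Required noncentrality: δ = z_{0.1} + z_{0.30} = 1.282 + 0.524 = 1.806.
δ = d·√n ⇒ d = δ/√n = 1.806/√262 = 0.1116.

d ≈ 0.112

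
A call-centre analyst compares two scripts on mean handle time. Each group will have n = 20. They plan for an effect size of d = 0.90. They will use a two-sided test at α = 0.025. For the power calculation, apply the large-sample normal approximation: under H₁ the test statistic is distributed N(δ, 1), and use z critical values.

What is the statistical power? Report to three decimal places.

Power ≈ 0.727

Noncentrality parameter: δ = d·√(n/2) = 0.90 × √(20/2) = 2.8460
Two-sided α = 0.025 → critical value z_{0.0125} = 2.241.
Power = Φ(δ − 2.241) + Φ(−δ − 2.241) = Φ(0.605) + Φ(-5.087) = 0.7273 + 0.0000 = 0.7273.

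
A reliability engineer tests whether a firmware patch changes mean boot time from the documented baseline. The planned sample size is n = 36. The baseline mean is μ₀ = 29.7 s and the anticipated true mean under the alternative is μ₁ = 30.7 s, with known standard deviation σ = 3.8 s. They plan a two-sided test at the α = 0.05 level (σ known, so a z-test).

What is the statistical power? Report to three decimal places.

Standardized effect: d = |μ₁ − μ₀| / σ = |30.7 − 29.7| / 3.8 = 0.2632
Noncentrality parameter: δ = d·√n = 0.2632 × √36 = 1.5789
Critical value for a two-sided test at α = 0.05: z_{α/2} = 1.960.
Power = Φ(δ − 1.960) + Φ(−δ − 1.960) = Φ(-0.381) + Φ(-3.539) = 0.3516 + 0.0002 = 0.3518.

Power ≈ 0.352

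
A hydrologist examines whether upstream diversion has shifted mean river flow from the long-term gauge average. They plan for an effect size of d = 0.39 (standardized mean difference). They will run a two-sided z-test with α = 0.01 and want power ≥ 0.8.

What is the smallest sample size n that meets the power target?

n = 77

Set Φ(δ − 2.576) = 0.8; then δ − 2.576 = Φ⁻¹(0.8) = 0.842, giving δ = 3.417.
(The Φ(−δ − z_{α/2}) term is vanishingly small for δ > 0 and is dropped in the standard sample-size formula.)
δ = d·√n ⇒ n = (δ/d)² = (3.417 / 0.39)² = 76.78.
Round up to the next whole unit.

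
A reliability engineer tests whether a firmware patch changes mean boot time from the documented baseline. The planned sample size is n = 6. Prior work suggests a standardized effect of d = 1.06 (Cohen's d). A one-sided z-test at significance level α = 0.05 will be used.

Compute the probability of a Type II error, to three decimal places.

β ≈ 0.171

Noncentrality parameter: λ = d·√n = 1.06 × √6 = 2.5965
Critical value for a one-sided test at α = 0.05: z_α = 1.645.
Power = Φ(λ − 1.645) = Φ(0.952) = 0.8294.
Type II error: β = 1 − power = 1 − 0.8294 = 0.1706.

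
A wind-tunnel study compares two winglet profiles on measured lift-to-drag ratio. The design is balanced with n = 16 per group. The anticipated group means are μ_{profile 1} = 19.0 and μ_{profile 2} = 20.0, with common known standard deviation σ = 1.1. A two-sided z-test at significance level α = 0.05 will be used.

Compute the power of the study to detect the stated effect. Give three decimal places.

Power ≈ 0.730

Standardized effect: d = |μ_{profile 1} − μ_{profile 2}| / σ = |19.0 − 20.0| / 1.1 = 0.9091
Noncentrality parameter: δ = d·√(n/2) = 0.9091 × √(16/2) = 2.5713
Critical value for a two-sided test at α = 0.05: z_{α/2} = 1.960.
Power = Φ(δ − 1.960) + Φ(−δ − 1.960) = Φ(0.611) + Φ(-4.531) = 0.7295 + 0.0000 = 0.7295.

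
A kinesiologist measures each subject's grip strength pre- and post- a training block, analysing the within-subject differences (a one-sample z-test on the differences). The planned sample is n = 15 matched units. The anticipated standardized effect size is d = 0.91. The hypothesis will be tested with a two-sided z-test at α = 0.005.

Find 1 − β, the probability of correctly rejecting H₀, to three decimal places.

Noncentrality parameter: δ = d·√n = 0.91 × √15 = 3.5244
Two-sided α = 0.005 → critical value z_{0.0025} = 2.807.
Power = Φ(δ − 2.807) + Φ(−δ − 2.807) = Φ(0.717) + Φ(-6.331) = 0.7634 + 0.0000 = 0.7634.

Power ≈ 0.763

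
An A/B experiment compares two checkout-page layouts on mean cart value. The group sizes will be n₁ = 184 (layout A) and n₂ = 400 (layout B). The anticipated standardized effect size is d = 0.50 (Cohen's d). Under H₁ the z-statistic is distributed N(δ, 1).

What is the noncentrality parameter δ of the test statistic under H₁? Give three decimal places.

δ = d / √(1/n₁ + 1/n₂) = 0.50 / √(1/184 + 1/400) = 5.6131

δ ≈ 5.613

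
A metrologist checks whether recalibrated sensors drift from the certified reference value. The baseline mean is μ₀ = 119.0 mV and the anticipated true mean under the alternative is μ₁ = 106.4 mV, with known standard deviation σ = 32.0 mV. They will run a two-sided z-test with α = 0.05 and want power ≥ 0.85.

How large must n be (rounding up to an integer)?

n = 58

Standardized effect: d = |μ₁ − μ₀| / σ = |106.4 − 119.0| / 32.0 = 0.3937
For power 0.85 need Φ(δ − z_{0.025}) = 0.85, so δ = z_{0.025} + z_{0.15} = 1.960 + 1.036 = 2.996.
(For δ > 0 the lower-tail rejection region contributes negligibly to power, so the one-term inversion is standard.)
δ = d·√n ⇒ n = (δ/d)² = (2.996 / 0.3937)² = 57.91.
Rounding up, n = 58.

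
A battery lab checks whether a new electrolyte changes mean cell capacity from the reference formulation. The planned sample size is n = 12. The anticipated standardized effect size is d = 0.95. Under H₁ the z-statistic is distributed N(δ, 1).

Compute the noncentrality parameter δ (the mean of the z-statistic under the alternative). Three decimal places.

δ ≈ 3.291

δ = d·√n = 0.95 × √12 = 3.2909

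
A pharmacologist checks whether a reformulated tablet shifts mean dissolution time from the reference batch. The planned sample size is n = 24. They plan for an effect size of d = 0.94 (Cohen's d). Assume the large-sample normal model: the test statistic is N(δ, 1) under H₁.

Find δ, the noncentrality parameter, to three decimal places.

δ ≈ 4.605

The noncentrality parameter scales effect size by the design's sample-size factor: δ = d·√n = 0.94 × √24 = 4.6050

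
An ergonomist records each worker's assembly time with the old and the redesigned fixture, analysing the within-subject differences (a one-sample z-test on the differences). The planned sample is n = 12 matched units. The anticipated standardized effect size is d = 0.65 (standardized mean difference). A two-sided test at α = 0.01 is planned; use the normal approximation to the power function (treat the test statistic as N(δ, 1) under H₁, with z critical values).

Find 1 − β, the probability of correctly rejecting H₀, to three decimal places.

Noncentrality parameter: δ = d·√n = 0.65 × √12 = 2.2517
Two-sided α = 0.01 → critical value z_{0.005} = 2.576.
Power = Φ(δ − 2.576) + Φ(−δ − 2.576) = Φ(-0.324) + Φ(-4.827) = 0.3729 + 0.0000 = 0.3729.

Power ≈ 0.373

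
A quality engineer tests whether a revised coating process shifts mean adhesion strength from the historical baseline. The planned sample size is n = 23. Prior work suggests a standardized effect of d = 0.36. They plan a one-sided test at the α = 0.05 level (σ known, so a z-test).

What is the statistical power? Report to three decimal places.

Noncentrality parameter: δ = d·√n = 0.36 × √23 = 1.7265
Critical value for a one-sided test at α = 0.05: z_α = 1.645.
Power = P(Z > 1.645 − δ) = Φ(0.082) = 0.5325.

Power ≈ 0.533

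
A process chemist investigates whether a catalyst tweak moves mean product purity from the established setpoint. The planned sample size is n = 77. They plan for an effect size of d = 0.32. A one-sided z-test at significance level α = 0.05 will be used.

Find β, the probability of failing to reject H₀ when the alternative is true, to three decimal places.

Noncentrality parameter: δ = d·√n = 0.32 × √77 = 2.8080
One-sided α = 0.05 → critical value z_{0.05} = 1.645.
Power = Φ(δ − 1.645) = Φ(1.163) = 0.8776.
Type II error: β = 1 − power = 1 − 0.8776 = 0.1224.

β ≈ 0.122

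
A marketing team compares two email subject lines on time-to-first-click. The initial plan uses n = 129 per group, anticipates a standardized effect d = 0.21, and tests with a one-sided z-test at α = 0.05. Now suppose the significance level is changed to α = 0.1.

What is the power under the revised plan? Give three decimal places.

δ = d·√(n/2) = 0.21 × √(129/2) = 1.6865 (unchanged). New critical value: z_{0.1} = 1.282.
Revised power = P(Z > 1.282 − δ) = Φ(0.405) = 0.6573.

Power ≈ 0.657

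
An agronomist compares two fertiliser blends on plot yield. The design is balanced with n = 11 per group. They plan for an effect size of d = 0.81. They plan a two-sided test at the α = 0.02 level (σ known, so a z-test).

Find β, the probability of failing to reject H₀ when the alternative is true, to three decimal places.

Noncentrality parameter: δ = d·√(n/2) = 0.81 × √(11/2) = 1.8996
Critical value for a two-sided test at α = 0.02: z_{α/2} = 2.326.
Power = Φ(δ − 2.326) + Φ(−δ − 2.326) = Φ(-0.427) + Φ(-4.226) = 0.3348 + 0.0000 = 0.3348.
Type II error: β = 1 − power = 1 − 0.3348 = 0.6652.

β ≈ 0.665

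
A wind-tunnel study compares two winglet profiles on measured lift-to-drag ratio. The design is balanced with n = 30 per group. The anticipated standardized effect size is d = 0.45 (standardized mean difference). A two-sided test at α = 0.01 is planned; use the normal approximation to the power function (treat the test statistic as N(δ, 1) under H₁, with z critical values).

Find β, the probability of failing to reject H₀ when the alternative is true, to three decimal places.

Noncentrality parameter: δ = d·√(n/2) = 0.45 × √(30/2) = 1.7428
Critical value for a two-sided test at α = 0.01: z_{α/2} = 2.576.
Power = Φ(δ − 2.576) + Φ(−δ − 2.576) = Φ(-0.833) + Φ(-4.319) = 0.2024 + 0.0000 = 0.2024.
Type II error: β = 1 − power = 1 − 0.2024 = 0.7976.

β ≈ 0.798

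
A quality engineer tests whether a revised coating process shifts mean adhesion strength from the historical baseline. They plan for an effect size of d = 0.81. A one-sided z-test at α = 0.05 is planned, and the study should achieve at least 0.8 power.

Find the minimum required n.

n = 10

For power 0.8 need Φ(δ − z_{0.05}) = 0.8, so δ = z_{0.05} + z_{0.20} = 1.645 + 0.842 = 2.486.
δ = d·√n ⇒ n = (δ/d)² = (2.486 / 0.81)² = 9.42.
Round up to the next whole unit.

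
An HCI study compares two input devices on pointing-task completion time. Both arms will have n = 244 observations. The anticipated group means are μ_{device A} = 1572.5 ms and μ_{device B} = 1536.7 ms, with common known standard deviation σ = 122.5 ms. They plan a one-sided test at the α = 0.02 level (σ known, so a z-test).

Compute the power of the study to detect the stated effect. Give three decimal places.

Power ≈ 0.880

Standardized effect: d = |μ_{device A} − μ_{device B}| / σ = |1572.5 − 1536.7| / 122.5 = 0.2922
Noncentrality parameter: δ = d·√(n/2) = 0.2922 × √(244/2) = 3.2280
Critical value for a one-sided test at α = 0.02: z_α = 2.054.
Power = Φ(δ − 2.054) = Φ(1.174) = 0.8798.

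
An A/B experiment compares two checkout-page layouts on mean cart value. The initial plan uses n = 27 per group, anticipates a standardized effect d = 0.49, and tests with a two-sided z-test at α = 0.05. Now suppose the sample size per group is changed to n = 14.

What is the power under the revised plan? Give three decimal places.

With n = 14 per group: δ = d·√(n/2) = 0.49 × √(14/2) = 1.2964. Critical value z_{0.025} = 1.960.
Revised power = Φ(δ − 1.960) + Φ(−δ − 1.960) = Φ(-0.664) + Φ(-3.256) = 0.2535 + 0.0006 = 0.2541.

Power ≈ 0.254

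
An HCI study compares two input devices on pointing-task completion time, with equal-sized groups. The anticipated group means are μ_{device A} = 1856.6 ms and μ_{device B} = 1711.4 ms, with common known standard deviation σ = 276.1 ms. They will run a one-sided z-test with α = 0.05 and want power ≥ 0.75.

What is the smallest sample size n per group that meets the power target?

Standardized effect: d = |μ_{device A} − μ_{device B}| / σ = |1856.6 − 1711.4| / 276.1 = 0.5259
Set Φ(δ − 1.645) = 0.75; then δ − 1.645 = Φ⁻¹(0.75) = 0.674, giving δ = 2.319.
δ = d·√(n/2) ⇒ n = 2(δ/d)² = 2 × (2.319 / 0.5259)² = 38.90.
Rounding up, n = 39 per group.

n = 39 per group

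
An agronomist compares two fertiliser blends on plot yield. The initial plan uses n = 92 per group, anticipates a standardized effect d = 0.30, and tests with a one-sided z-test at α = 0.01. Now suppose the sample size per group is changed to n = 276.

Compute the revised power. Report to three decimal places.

With n = 276 per group: δ = d·√(n/2) = 0.30 × √(276/2) = 3.5242. Critical value z_{0.01} = 2.326.
Revised power = Φ(δ − 2.326) = Φ(1.198) = 0.8845.

Power ≈ 0.885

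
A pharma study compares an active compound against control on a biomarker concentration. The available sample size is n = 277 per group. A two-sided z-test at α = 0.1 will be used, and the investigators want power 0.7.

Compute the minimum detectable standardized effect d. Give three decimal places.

d ≈ 0.184

Need Φ(δ − 1.645) = 0.7, so δ = 1.645 + 0.524 = 2.169.
(The second rejection-region term Φ(−δ − z_{α/2}) is negligible and dropped.)
δ = d·√(n/2) ⇒ d = δ/√(n/2) = 2.169/√(277/2) = 0.1843.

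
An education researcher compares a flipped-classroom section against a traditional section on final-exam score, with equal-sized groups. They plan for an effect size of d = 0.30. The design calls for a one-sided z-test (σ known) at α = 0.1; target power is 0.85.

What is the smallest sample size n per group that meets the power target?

n = 120 per group

For power 0.85 need Φ(δ − z_{0.1}) = 0.85, so δ = z_{0.1} + z_{0.15} = 1.282 + 1.036 = 2.318.
δ = d·√(n/2) ⇒ n = 2(δ/d)² = 2 × (2.318 / 0.30)² = 119.40.
Round up to the next whole unit.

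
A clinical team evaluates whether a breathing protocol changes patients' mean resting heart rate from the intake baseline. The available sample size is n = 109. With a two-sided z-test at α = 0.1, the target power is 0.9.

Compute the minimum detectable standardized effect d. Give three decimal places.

Required noncentrality: δ = z_{0.05} + z_{0.10} = 1.645 + 1.282 = 2.926.
(Lower-tail contribution to power is negligible for δ > 0.)
δ = d·√n ⇒ d = δ/√n = 2.926/√109 = 0.2803.

d ≈ 0.280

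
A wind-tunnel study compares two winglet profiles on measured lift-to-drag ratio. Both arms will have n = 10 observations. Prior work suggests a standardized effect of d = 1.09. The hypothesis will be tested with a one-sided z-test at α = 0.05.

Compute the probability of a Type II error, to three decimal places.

Noncentrality parameter: δ = d·√(n/2) = 1.09 × √(10/2) = 2.4373
Critical value for a one-sided test at α = 0.05: z_α = 1.645.
Power = Φ(δ − 1.645) = Φ(0.792) = 0.7860.
Type II error: β = 1 − power = 1 − 0.7860 = 0.2140.

β ≈ 0.214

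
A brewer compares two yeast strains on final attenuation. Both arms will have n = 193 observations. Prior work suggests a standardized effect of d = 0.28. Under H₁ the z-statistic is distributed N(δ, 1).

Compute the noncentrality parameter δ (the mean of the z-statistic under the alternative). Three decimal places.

The noncentrality parameter scales effect size by the design's sample-size factor: δ = d·√(n/2) = 0.28 × √(193/2) = 2.7506

δ ≈ 2.751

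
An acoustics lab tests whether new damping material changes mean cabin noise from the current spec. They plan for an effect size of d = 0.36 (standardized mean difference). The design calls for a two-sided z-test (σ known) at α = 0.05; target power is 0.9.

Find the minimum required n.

n = 82

Set Φ(δ − 1.960) = 0.9; then δ − 1.960 = Φ⁻¹(0.9) = 1.282, giving δ = 3.242.
(The Φ(−δ − z_{α/2}) term is vanishingly small for δ > 0 and is dropped in the standard sample-size formula.)
δ = d·√n ⇒ n = (δ/d)² = (3.242 / 0.36)² = 81.08.
Round up to the next whole unit.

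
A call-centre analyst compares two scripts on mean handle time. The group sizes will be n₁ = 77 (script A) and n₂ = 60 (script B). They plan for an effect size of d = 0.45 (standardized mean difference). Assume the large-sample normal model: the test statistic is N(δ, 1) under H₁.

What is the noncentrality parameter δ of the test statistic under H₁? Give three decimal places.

δ = d / √(1/n₁ + 1/n₂) = 0.45 / √(1/77 + 1/60) = 2.6132

δ ≈ 2.613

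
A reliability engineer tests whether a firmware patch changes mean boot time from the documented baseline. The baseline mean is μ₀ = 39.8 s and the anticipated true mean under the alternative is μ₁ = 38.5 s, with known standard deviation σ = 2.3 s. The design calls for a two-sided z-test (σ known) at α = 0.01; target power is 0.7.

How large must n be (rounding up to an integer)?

Standardized effect: d = |μ₁ − μ₀| / σ = |38.5 − 39.8| / 2.3 = 0.5652
For power 0.7 need Φ(δ − z_{0.005}) = 0.7, so δ = z_{0.005} + z_{0.30} = 2.576 + 0.524 = 3.100.
(For δ > 0 the lower-tail rejection region contributes negligibly to power, so the one-term inversion is standard.)
δ = d·√n ⇒ n = (δ/d)² = (3.100 / 0.5652)² = 30.09.
Rounding up, n = 31.

n = 31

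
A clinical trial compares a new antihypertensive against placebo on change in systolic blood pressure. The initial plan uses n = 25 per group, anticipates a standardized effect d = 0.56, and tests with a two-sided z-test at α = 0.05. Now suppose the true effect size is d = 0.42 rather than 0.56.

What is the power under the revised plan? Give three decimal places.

Power ≈ 0.318

With d = 0.42: δ = d·√(n/2) = 0.42 × √(25/2) = 1.4849. Critical value z_{0.025} = 1.960.
Revised power = Φ(δ − 1.960) + Φ(−δ − 1.960) = Φ(-0.475) + Φ(-3.445) = 0.3174 + 0.0003 = 0.3177.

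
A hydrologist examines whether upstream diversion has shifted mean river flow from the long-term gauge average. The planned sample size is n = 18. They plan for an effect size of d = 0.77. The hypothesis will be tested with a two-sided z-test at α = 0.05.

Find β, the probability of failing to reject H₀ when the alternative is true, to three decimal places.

β ≈ 0.096

Noncentrality parameter: λ = d·√n = 0.77 × √18 = 3.2668
Critical value for a two-sided test at α = 0.05: z_{α/2} = 1.960.
Power = Φ(λ − 1.960) + Φ(−λ − 1.960) = Φ(1.307) + Φ(-5.227) = 0.9044 + 0.0000 = 0.9044.
Type II error: β = 1 − power = 1 − 0.9044 = 0.0956.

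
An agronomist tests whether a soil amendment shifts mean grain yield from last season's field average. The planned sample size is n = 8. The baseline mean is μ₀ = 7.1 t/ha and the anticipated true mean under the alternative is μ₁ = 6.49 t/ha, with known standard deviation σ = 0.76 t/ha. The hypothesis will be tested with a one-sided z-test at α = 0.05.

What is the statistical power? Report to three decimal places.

Standardized effect: d = |μ₁ − μ₀| / σ = |6.49 − 7.1| / 0.76 = 0.8026
Noncentrality parameter: δ = d·√n = 0.8026 × √8 = 2.2702
Critical value for a one-sided test at α = 0.05: z_α = 1.645.
Power = Φ(δ − 1.645) = Φ(0.625) = 0.7341.

Power ≈ 0.734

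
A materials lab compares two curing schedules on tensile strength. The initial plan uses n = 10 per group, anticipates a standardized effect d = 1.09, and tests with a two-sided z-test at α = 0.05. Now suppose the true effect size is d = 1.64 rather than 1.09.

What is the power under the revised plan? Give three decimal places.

Power ≈ 0.956

With d = 1.64: δ = d·√(n/2) = 1.64 × √(10/2) = 3.6672. Critical value z_{0.025} = 1.960.
Revised power = Φ(δ − 1.960) + Φ(−δ − 1.960) = Φ(1.707) + Φ(-5.627) = 0.9561 + 0.0000 = 0.9561.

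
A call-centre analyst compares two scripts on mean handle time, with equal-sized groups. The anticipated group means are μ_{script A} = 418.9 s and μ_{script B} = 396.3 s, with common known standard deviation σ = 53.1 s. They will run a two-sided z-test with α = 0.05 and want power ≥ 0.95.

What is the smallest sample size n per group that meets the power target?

n = 144 per group

Standardized effect: d = |μ_{script A} − μ_{script B}| / σ = |418.9 − 396.3| / 53.1 = 0.4256
Set Φ(δ − 1.960) = 0.95; then δ − 1.960 = Φ⁻¹(0.95) = 1.645, giving δ = 3.605.
(The Φ(−δ − z_{α/2}) term is vanishingly small for δ > 0 and is dropped in the standard sample-size formula.)
δ = d·√(n/2) ⇒ n = 2(δ/d)² = 2 × (3.605 / 0.4256)² = 143.47.
Rounding up, n = 144 per group.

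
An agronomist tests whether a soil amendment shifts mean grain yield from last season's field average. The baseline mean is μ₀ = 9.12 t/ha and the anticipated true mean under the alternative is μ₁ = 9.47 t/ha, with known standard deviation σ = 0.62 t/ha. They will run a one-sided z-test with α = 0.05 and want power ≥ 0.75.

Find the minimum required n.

n = 17

Standardized effect: d = |μ₁ − μ₀| / σ = |9.47 − 9.12| / 0.62 = 0.5645
For power 0.75 need Φ(δ − z_{0.05}) = 0.75, so δ = z_{0.05} + z_{0.25} = 1.645 + 0.674 = 2.319.
δ = d·√n ⇒ n = (δ/d)² = (2.319 / 0.5645)² = 16.88.
Round up to the next whole unit.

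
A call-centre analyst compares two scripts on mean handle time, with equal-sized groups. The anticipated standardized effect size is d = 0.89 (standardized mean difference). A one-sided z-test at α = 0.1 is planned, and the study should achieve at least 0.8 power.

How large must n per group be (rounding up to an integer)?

n = 12 per group

For power 0.8 need Φ(δ − z_{0.1}) = 0.8, so δ = z_{0.1} + z_{0.20} = 1.282 + 0.842 = 2.123.
δ = d·√(n/2) ⇒ n = 2(δ/d)² = 2 × (2.123 / 0.89)² = 11.38.
Rounding up, n = 12 per group.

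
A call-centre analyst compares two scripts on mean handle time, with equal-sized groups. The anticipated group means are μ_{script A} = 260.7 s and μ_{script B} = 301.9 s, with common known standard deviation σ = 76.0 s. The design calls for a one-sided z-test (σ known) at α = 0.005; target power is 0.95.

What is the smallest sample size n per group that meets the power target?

n = 122 per group

Standardized effect: d = |μ_{script A} − μ_{script B}| / σ = |260.7 − 301.9| / 76.0 = 0.5421
Set Φ(δ − 2.576) = 0.95; then δ − 2.576 = Φ⁻¹(0.95) = 1.645, giving δ = 4.221.
δ = d·√(n/2) ⇒ n = 2(δ/d)² = 2 × (4.221 / 0.5421)² = 121.24.
Rounding up, n = 122 per group.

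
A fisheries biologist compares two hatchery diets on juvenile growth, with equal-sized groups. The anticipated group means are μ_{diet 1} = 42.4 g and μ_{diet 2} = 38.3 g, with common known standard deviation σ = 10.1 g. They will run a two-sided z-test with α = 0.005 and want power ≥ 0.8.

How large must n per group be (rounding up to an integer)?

Standardized effect: d = |μ_{diet 1} − μ_{diet 2}| / σ = |42.4 − 38.3| / 10.1 = 0.4059
For power 0.8 need Φ(δ − z_{0.0025}) = 0.8, so δ = z_{0.0025} + z_{0.20} = 2.807 + 0.842 = 3.649.
(The Φ(−δ − z_{α/2}) term is vanishingly small for δ > 0 and is dropped in the standard sample-size formula.)
δ = d·√(n/2) ⇒ n = 2(δ/d)² = 2 × (3.649 / 0.4059)² = 161.57.
Rounding up, n = 162 per group.

n = 162 per group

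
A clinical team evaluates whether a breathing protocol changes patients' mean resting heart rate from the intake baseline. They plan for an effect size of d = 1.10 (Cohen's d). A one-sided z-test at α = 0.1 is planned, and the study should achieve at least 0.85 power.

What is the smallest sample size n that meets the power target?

n = 5

For power 0.85 need Φ(δ − z_{0.1}) = 0.85, so δ = z_{0.1} + z_{0.15} = 1.282 + 1.036 = 2.318.
δ = d·√n ⇒ n = (δ/d)² = (2.318 / 1.10)² = 4.44.
Round up to the next whole unit.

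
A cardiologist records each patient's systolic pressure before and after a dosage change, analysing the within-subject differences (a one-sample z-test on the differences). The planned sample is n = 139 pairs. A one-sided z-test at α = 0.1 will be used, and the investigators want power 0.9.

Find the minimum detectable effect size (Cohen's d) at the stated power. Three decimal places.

Need Φ(δ − 1.282) = 0.9, so δ = 1.282 + 1.282 = 2.563.
δ = d·√n ⇒ d = δ/√n = 2.563/√139 = 0.2174.

d ≈ 0.217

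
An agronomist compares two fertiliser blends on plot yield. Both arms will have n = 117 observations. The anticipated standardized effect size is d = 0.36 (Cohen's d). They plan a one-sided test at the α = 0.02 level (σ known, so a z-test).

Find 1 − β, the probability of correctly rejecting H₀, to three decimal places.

Power ≈ 0.758

Noncentrality parameter: δ = d·√(n/2) = 0.36 × √(117/2) = 2.7535
Critical value for a one-sided test at α = 0.02: z_α = 2.054.
Power = P(Z > 2.054 − δ) = Φ(0.700) = 0.7579.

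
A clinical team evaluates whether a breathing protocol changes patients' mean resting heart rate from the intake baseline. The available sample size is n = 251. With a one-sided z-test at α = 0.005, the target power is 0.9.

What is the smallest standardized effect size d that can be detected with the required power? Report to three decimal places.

Required noncentrality: δ = z_{0.005} + z_{0.10} = 2.576 + 1.282 = 3.857.
δ = d·√n ⇒ d = δ/√n = 3.857/√251 = 0.2435.

d ≈ 0.243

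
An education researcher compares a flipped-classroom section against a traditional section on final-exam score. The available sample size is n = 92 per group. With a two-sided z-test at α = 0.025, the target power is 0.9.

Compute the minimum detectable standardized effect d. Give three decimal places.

d ≈ 0.519

Required noncentrality: δ = z_{0.0125} + z_{0.10} = 2.241 + 1.282 = 3.523.
(The second rejection-region term Φ(−δ − z_{α/2}) is negligible and dropped.)
δ = d·√(n/2) ⇒ d = δ/√(n/2) = 3.523/√(92/2) = 0.5194.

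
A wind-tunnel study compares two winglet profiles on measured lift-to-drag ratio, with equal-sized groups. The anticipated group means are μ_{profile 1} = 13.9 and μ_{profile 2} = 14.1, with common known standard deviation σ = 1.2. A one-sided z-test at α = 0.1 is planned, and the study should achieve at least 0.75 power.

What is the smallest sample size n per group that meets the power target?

Standardized effect: d = |μ_{profile 1} − μ_{profile 2}| / σ = |13.9 − 14.1| / 1.2 = 0.1667
For power 0.75 need Φ(δ − z_{0.1}) = 0.75, so δ = z_{0.1} + z_{0.25} = 1.282 + 0.674 = 1.956.
δ = d·√(n/2) ⇒ n = 2(δ/d)² = 2 × (1.956 / 0.1667)² = 275.48.
Round up to the next whole unit.

n = 276 per group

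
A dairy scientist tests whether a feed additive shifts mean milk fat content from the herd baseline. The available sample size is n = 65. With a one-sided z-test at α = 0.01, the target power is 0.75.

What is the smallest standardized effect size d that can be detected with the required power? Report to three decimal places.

Required noncentrality: δ = z_{0.01} + z_{0.25} = 2.326 + 0.674 = 3.001.
δ = d·√n ⇒ d = δ/√n = 3.001/√65 = 0.3722.

d ≈ 0.372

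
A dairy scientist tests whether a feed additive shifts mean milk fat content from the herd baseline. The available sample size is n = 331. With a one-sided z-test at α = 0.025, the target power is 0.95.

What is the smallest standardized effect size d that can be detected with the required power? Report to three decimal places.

d ≈ 0.198

Required noncentrality: δ = z_{0.025} + z_{0.05} = 1.960 + 1.645 = 3.605.
δ = d·√n ⇒ d = δ/√n = 3.605/√331 = 0.1981.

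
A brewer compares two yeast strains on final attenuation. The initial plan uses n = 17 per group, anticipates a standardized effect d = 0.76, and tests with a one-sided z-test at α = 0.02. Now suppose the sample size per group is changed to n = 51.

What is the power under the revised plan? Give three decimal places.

Power ≈ 0.963

With n = 51 per group: δ = d·√(n/2) = 0.76 × √(51/2) = 3.8378. Critical value z_{0.02} = 2.054.
Revised power = P(Z > 2.054 − δ) = Φ(1.784) = 0.9628.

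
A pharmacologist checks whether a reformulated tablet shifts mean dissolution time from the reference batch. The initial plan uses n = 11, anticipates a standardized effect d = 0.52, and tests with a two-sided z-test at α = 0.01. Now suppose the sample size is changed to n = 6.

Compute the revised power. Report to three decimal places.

Power ≈ 0.097

With n = 6: δ = d·√n = 0.52 × √6 = 1.2737. Critical value z_{0.005} = 2.576.
Revised power = Φ(δ − 2.576) + Φ(−δ − 2.576) = Φ(-1.302) + Φ(-3.850) = 0.0964 + 0.0001 = 0.0965.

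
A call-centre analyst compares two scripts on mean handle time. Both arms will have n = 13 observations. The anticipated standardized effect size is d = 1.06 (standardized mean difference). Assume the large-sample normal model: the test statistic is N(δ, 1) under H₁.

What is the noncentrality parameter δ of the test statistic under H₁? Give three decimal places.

δ = d·√(n/2) = 1.06 × √(13/2) = 2.7025

δ ≈ 2.702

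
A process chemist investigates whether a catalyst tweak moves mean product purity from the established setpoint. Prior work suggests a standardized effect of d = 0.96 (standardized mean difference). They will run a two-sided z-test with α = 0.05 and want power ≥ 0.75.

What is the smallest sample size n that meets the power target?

For power 0.75 need Φ(δ − z_{0.025}) = 0.75, so δ = z_{0.025} + z_{0.25} = 1.960 + 0.674 = 2.634.
(Ignoring the negligible lower-tail rejection probability gives the usual closed-form inversion.)
δ = d·√n ⇒ n = (δ/d)² = (2.634 / 0.96)² = 7.53.
Rounding up, n = 8.

n = 8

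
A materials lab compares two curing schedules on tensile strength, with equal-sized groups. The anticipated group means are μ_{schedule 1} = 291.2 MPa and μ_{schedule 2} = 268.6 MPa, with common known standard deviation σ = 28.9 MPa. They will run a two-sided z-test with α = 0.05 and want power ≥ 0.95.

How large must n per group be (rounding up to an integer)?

Standardized effect: d = |μ_{schedule 1} − μ_{schedule 2}| / σ = |291.2 − 268.6| / 28.9 = 0.7820
Set Φ(δ − 1.960) = 0.95; then δ − 1.960 = Φ⁻¹(0.95) = 1.645, giving δ = 3.605.
(Ignoring the negligible lower-tail rejection probability gives the usual closed-form inversion.)
δ = d·√(n/2) ⇒ n = 2(δ/d)² = 2 × (3.605 / 0.7820)² = 42.50.
Rounding up, n = 43 per group.

n = 43 per group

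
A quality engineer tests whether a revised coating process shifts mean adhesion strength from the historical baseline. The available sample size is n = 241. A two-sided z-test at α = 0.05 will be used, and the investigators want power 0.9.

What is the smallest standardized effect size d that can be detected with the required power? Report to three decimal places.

d ≈ 0.209

Required noncentrality: δ = z_{0.025} + z_{0.10} = 1.960 + 1.282 = 3.242.
(Lower-tail contribution to power is negligible for δ > 0.)
δ = d·√n ⇒ d = δ/√n = 3.242/√241 = 0.2088.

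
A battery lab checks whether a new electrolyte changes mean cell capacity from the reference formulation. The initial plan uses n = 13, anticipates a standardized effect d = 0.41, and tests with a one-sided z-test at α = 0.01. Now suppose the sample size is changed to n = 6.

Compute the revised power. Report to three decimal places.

With n = 6: δ = d·√n = 0.41 × √6 = 1.0043. Critical value z_{0.01} = 2.326.
Revised power = P(Z > 2.326 − δ) = Φ(-1.322) = 0.0931.

Power ≈ 0.093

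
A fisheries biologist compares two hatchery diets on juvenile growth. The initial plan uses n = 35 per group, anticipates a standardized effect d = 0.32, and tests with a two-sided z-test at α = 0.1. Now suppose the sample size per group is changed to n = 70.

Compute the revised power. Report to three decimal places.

With n = 70 per group: δ = d·√(n/2) = 0.32 × √(70/2) = 1.8931. Critical value z_{0.05} = 1.645.
Revised power = Φ(δ − 1.645) + Φ(−δ − 1.645) = Φ(0.248) + Φ(-3.538) = 0.5980 + 0.0002 = 0.5982.

Power ≈ 0.598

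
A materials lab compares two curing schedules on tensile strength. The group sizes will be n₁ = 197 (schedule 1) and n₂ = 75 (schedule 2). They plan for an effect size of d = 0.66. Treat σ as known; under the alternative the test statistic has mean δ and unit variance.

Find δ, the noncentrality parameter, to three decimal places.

The noncentrality parameter scales effect size by the design's sample-size factor: δ = d / √(1/n₁ + 1/n₂) = 0.66 / √(1/197 + 1/75) = 4.8643

δ ≈ 4.864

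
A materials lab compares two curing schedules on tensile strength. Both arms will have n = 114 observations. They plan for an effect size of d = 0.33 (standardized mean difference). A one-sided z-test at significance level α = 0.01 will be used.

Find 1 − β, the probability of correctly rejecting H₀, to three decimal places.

Noncentrality parameter: δ = d·√(n/2) = 0.33 × √(114/2) = 2.4914
One-sided α = 0.01 → critical value z_{0.01} = 2.326.
Power = P(Z > 2.326 − δ) = Φ(0.165) = 0.5656.

Power ≈ 0.566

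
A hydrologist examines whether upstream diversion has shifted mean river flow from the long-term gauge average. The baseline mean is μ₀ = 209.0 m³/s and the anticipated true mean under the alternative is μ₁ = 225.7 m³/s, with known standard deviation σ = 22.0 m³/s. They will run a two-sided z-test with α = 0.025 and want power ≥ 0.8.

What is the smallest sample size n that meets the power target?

n = 17

Standardized effect: d = |μ₁ − μ₀| / σ = |225.7 − 209.0| / 22.0 = 0.7591
Set Φ(δ − 2.241) = 0.8; then δ − 2.241 = Φ⁻¹(0.8) = 0.842, giving δ = 3.083.
(For δ > 0 the lower-tail rejection region contributes negligibly to power, so the one-term inversion is standard.)
δ = d·√n ⇒ n = (δ/d)² = (3.083 / 0.7591)² = 16.50.
Round up to the next whole unit.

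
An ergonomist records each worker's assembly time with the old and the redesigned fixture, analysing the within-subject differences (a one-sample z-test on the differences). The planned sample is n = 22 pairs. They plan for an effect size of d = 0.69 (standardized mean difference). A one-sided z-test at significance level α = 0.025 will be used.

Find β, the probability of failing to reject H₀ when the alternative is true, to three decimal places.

Noncentrality parameter: δ = d·√n = 0.69 × √22 = 3.2364
One-sided α = 0.025 → critical value z_{0.025} = 1.960.
Power = P(Z > 1.960 − δ) = Φ(1.276) = 0.8991.
Type II error: β = 1 − power = 1 − 0.8991 = 0.1009.

β ≈ 0.101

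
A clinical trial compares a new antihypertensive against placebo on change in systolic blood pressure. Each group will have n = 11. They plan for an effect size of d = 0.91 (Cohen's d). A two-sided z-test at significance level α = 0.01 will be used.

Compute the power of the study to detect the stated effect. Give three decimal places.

Power ≈ 0.329

Noncentrality parameter: δ = d·√(n/2) = 0.91 × √(11/2) = 2.1341
Two-sided α = 0.01 → critical value z_{0.005} = 2.576.
Power = Φ(δ − 2.576) + Φ(−δ − 2.576) = Φ(-0.442) + Φ(-4.710) = 0.3294 + 0.0000 = 0.3294.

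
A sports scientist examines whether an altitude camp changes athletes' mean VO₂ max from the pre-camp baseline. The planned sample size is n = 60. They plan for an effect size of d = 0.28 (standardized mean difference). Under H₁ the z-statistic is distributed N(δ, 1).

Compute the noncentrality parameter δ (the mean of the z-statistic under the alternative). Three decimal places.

δ ≈ 2.169

δ = d·√n = 0.28 × √60 = 2.1689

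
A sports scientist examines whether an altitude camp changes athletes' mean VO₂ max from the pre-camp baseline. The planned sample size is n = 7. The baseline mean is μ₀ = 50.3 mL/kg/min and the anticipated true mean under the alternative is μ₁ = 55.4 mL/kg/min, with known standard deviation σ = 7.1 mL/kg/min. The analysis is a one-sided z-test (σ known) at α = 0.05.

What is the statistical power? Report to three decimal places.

Standardized effect: d = |μ₁ − μ₀| / σ = |55.4 − 50.3| / 7.1 = 0.7183
Noncentrality parameter: δ = d·√n = 0.7183 × √7 = 1.9005
Critical value for a one-sided test at α = 0.05: z_α = 1.645.
Power = P(Z > 1.645 − δ) = Φ(0.256) = 0.6009.

Power ≈ 0.601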